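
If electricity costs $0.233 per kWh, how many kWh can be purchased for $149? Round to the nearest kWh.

$149 / $0.233 per kWh = 639.5 kWh

639 kWh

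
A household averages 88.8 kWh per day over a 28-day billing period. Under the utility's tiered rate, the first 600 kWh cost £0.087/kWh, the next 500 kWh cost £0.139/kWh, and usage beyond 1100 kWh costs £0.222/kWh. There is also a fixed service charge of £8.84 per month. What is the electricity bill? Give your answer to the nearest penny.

Usage = 88.8 kWh/day × 28 days = 2486.4 kWh
First 600 kWh × £0.087 = £52.20
Next 500 kWh × £0.139 = £69.50
Remaining 1386.4 kWh × £0.222 = £307.78
Energy charge = £429.48; + service £8.84 = £438.32

£438.32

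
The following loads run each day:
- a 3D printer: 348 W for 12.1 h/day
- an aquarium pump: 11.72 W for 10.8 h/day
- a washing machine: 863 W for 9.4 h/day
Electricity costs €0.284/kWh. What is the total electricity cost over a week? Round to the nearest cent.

€24.75

3D printer: 348 W × 12.1 h × 7 d = 29,476 Wh = 29.48 kWh
aquarium pump: 11.72 W × 10.8 h × 7 d = 886 Wh = 0.886 kWh
washing machine: 863 W × 9.4 h × 7 d = 56,785 Wh = 56.79 kWh
Total energy = 29.48 + 0.886 + 56.79 = 87.15 kWh
Cost = 87.15 kWh × €0.284 = €24.75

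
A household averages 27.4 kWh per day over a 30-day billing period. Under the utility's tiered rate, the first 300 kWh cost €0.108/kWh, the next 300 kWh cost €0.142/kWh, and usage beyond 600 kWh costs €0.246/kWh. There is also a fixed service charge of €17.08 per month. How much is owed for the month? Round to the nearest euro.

€147

Usage = 27.4 kWh/day × 30 days = 822 kWh
First 300 kWh × €0.108 = €32.40
Next 300 kWh × €0.142 = €42.60
Remaining 222 kWh × €0.246 = €54.61
Energy charge = €129.61; + service €17.08 = €146.69 ≈ €147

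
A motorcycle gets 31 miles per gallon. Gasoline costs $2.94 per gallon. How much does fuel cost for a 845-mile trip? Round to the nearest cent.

Fuel = 845 mi / 31 mpg = 27.26 gal
Cost = 27.26 gal × $2.94/gal = $80.14

$80.14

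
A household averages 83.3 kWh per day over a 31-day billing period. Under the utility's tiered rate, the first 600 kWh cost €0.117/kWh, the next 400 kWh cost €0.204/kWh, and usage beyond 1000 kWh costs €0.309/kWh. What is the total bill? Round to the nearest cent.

€640.73

Usage = 83.3 kWh/day × 31 days = 2582.3 kWh
First 600 kWh × €0.117 = €70.20
Next 400 kWh × €0.204 = €81.60
Remaining 1582.3 kWh × €0.309 = €488.93
Total = €640.73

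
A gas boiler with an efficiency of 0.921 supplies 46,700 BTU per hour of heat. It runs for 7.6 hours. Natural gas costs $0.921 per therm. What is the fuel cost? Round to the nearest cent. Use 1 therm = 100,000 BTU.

Heat delivered = 46,700 BTU/h × 7.6 h = 354,920 BTU
Gas input = 354,920 / 0.921 = 385,364 BTU
= 385,364 / 100,000 = 3.854 therm
Cost = 3.854 × $0.921/therm = $3.55

$3.55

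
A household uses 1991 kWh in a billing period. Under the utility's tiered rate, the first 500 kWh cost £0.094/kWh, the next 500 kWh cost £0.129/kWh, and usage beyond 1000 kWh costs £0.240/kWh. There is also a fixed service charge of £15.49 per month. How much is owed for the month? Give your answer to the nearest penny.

First 500 kWh × £0.094 = £47.00
Next 500 kWh × £0.129 = £64.50
Remaining 991 kWh × £0.240 = £237.84
Energy charge = £349.34; + service £15.49 = £364.83

£364.83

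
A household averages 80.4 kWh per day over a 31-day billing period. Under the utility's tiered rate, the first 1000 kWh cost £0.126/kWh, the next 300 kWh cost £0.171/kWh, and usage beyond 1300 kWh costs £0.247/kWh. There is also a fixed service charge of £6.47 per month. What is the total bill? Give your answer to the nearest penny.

£478.29

Usage = 80.4 kWh/day × 31 days = 2492.4 kWh
First 1000 kWh × £0.126 = £126.00
Next 300 kWh × £0.171 = £51.30
Remaining 1192.4 kWh × £0.247 = £294.52
Energy charge = £471.82; + service £6.47 = £478.29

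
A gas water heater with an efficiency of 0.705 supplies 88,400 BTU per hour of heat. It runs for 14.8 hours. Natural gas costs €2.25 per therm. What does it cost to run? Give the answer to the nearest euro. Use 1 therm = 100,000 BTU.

€42

Heat delivered = 88,400 BTU/h × 14.8 h = 1,308,320 BTU
Gas input = 1,308,320 / 0.705 = 1,855,773 BTU
= 1,855,773 / 100,000 = 18.56 therm
Cost = 18.56 × €2.25/therm = €41.75 ≈ €42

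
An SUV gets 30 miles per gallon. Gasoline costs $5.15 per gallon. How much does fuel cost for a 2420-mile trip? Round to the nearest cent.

$415.43

Fuel = 2420 mi / 30 mpg = 80.67 gal
Cost = 80.67 gal × $5.15/gal = $415.43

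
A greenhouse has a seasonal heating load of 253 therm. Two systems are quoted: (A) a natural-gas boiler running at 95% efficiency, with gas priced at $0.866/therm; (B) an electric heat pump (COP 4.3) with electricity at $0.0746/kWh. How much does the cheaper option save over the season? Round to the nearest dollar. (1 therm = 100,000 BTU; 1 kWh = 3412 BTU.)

Heat load = 253 therm × 100,000 = 25,300,000 BTU
Gas: input = 25,300,000 / 0.950 = 26,631,579 BTU = 266.3 therm → 266.3 × $0.866 = $230.63
Heat pump: 25,300,000 BTU / 3412 = 7,415 kWh heat; / 4.3 = 1,724 kWh in → × $0.0746 = $128.64
Difference = |$230.63 − $128.64| = $101.99 ≈ $102

$102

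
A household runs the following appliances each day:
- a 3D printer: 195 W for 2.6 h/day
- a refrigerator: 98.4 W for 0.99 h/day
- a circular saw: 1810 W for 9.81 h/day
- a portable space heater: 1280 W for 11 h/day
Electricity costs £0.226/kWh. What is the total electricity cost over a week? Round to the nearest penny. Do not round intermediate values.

£51.32

3D printer: 195 W × 2.6 h × 7 d = 3,549 Wh = 3.549 kWh
refrigerator: 98.4 W × 0.99 h × 7 d = 682 Wh = 0.6819 kWh
circular saw: 1810 W × 9.81 h × 7 d = 124,293 Wh = 124.3 kWh
portable space heater: 1280 W × 11 h × 7 d = 98,560 Wh = 98.56 kWh
Total energy = 3.549 + 0.6819 + 124.3 + 98.56 = 227.1 kWh
Cost = 227.1 kWh × £0.226 = £51.32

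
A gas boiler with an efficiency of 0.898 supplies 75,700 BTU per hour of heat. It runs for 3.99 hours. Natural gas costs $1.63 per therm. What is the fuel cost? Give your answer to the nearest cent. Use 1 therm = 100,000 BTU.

$5.48

Heat delivered = 75,700 BTU/h × 3.99 h = 302,043 BTU
Gas input = 302,043 / 0.898 = 336,351 BTU
= 336,351 / 100,000 = 3.364 therm
Cost = 3.364 × $1.63/therm = $5.48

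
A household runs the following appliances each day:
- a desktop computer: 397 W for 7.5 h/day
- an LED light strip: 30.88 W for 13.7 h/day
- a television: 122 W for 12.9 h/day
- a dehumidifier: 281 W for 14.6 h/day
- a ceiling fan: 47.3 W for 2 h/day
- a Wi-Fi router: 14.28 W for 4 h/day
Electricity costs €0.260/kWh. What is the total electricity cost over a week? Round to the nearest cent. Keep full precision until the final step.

€16.80

desktop computer: 397 W × 7.5 h × 7 d = 20,842 Wh = 20.84 kWh
LED light strip: 30.88 W × 13.7 h × 7 d = 2,961 Wh = 2.961 kWh
television: 122 W × 12.9 h × 7 d = 11,017 Wh = 11.02 kWh
dehumidifier: 281 W × 14.6 h × 7 d = 28,718 Wh = 28.72 kWh
ceiling fan: 47.3 W × 2 h × 7 d = 662 Wh = 0.6622 kWh
Wi-Fi router: 14.28 W × 4 h × 7 d = 400 Wh = 0.3998 kWh
Total energy = 20.84 + 2.961 + 11.02 + 28.72 + 0.6622 + 0.3998 = 64.6 kWh
Cost = 64.6 kWh × €0.260 = €16.80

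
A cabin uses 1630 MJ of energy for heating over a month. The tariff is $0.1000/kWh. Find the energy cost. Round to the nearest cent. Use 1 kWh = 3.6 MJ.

$45.28

1630 MJ × (0.27778 kWh/MJ) = 452.8 kWh
Cost = 452.8 kWh × $0.1000/kWh = $45.28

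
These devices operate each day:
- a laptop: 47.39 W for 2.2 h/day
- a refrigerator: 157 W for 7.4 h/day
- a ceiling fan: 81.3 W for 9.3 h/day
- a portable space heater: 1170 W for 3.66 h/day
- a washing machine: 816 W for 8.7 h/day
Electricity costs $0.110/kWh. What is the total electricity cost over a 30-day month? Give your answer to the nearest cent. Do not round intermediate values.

$44.23

laptop: 47.39 W × 2.2 h × 30 d = 3,128 Wh = 3.128 kWh
refrigerator: 157 W × 7.4 h × 30 d = 34,854 Wh = 34.85 kWh
ceiling fan: 81.3 W × 9.3 h × 30 d = 22,683 Wh = 22.68 kWh
portable space heater: 1170 W × 3.66 h × 30 d = 128,466 Wh = 128.5 kWh
washing machine: 816 W × 8.7 h × 30 d = 212,976 Wh = 213 kWh
Total energy = 3.128 + 34.85 + 22.68 + 128.5 + 213 = 402.1 kWh
Cost = 402.1 kWh × $0.110 = $44.23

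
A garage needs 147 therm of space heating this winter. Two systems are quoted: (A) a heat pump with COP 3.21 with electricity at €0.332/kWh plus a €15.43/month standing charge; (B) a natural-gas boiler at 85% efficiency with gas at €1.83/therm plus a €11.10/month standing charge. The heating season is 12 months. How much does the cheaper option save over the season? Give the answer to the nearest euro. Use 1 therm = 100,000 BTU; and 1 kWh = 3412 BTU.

Heat load = 147 therm × 100,000 = 14,700,000 BTU
Gas: input = 14,700,000 / 0.85 = 17,294,118 BTU = 172.9 therm → 172.9 × €1.83 = €316.48; + 12 × €11.10 standing = €449.68
Heat pump: 14,700,000 BTU / 3412 = 4,308 kWh heat; / 3.21 = 1,342 kWh in → × €0.332 = €445.60; + 12 × €15.43 standing = €630.76
Difference = |€449.68 − €630.76| = €181.07 ≈ €181

€181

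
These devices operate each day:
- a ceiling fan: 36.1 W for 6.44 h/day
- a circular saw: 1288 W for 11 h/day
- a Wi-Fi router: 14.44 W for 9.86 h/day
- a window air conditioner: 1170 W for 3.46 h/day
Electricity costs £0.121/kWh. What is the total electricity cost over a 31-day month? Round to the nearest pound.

ceiling fan: 36.1 W × 6.44 h × 31 d = 7,207 Wh = 7.207 kWh
circular saw: 1288 W × 11 h × 31 d = 439,208 Wh = 439.2 kWh
Wi-Fi router: 14.44 W × 9.86 h × 31 d = 4,414 Wh = 4.414 kWh
window air conditioner: 1170 W × 3.46 h × 31 d = 125,494 Wh = 125.5 kWh
Total energy = 7.207 + 439.2 + 4.414 + 125.5 = 576.3 kWh
Cost = 576.3 kWh × £0.121 = £69.74 ≈ £70

£70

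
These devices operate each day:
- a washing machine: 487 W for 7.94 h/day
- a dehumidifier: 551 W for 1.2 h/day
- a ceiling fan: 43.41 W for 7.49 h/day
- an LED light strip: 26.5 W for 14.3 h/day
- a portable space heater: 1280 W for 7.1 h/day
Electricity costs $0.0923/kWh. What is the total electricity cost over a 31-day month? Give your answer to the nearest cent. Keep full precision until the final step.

$40.97

washing machine: 487 W × 7.94 h × 31 d = 119,870 Wh = 119.9 kWh
dehumidifier: 551 W × 1.2 h × 31 d = 20,497 Wh = 20.5 kWh
ceiling fan: 43.41 W × 7.49 h × 31 d = 10,079 Wh = 10.08 kWh
LED light strip: 26.5 W × 14.3 h × 31 d = 11,747 Wh = 11.75 kWh
portable space heater: 1280 W × 7.1 h × 31 d = 281,728 Wh = 281.7 kWh
Total energy = 119.9 + 20.5 + 10.08 + 11.75 + 281.7 = 443.9 kWh
Cost = 443.9 kWh × $0.0923 = $40.97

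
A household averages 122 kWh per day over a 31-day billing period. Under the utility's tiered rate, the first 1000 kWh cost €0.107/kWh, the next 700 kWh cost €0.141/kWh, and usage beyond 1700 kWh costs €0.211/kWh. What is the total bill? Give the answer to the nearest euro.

Usage = 122 kWh/day × 31 days = 3782 kWh
First 1000 kWh × €0.107 = €107.00
Next 700 kWh × €0.141 = €98.70
Remaining 2082 kWh × €0.211 = €439.30
Total = €645.00

€645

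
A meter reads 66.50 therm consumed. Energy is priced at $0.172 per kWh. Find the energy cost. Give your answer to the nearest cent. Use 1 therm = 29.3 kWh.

66.50 therm × (29.3 kWh/therm) = 1,948 kWh
Cost = 1,948 kWh × $0.172/kWh = $335.13

$335.13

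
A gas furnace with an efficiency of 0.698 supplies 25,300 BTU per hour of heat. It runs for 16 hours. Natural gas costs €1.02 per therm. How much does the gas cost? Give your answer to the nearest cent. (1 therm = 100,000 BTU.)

Heat delivered = 25,300 BTU/h × 16 h = 404,800 BTU
Gas input = 404,800 / 0.698 = 579,943 BTU
= 579,943 / 100,000 = 5.799 therm
Cost = 5.799 × €1.02/therm = €5.92

€5.92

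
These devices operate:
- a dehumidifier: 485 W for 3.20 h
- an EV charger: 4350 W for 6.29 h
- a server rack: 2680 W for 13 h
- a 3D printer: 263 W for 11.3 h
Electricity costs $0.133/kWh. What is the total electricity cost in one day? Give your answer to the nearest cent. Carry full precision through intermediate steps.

$8.87

dehumidifier: 485 W × 3.20 h = 1,552 Wh = 1.552 kWh
EV charger: 4350 W × 6.29 h = 27,362 Wh = 27.36 kWh
server rack: 2680 W × 13 h = 34,840 Wh = 34.84 kWh
3D printer: 263 W × 11.3 h = 2,972 Wh = 2.972 kWh
Total energy = 1.552 + 27.36 + 34.84 + 2.972 = 66.73 kWh
Cost = 66.73 kWh × $0.133 = $8.87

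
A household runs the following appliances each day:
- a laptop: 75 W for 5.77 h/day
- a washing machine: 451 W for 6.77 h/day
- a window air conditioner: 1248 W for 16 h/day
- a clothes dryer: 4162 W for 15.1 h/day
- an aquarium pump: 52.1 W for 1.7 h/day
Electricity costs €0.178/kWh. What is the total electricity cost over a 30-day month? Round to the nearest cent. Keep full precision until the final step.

€461.32

laptop: 75 W × 5.77 h × 30 d = 12,982 Wh = 12.98 kWh
washing machine: 451 W × 6.77 h × 30 d = 91,598 Wh = 91.6 kWh
window air conditioner: 1248 W × 16 h × 30 d = 599,040 Wh = 599 kWh
clothes dryer: 4162 W × 15.1 h × 30 d = 1,885,386 Wh = 1,885 kWh
aquarium pump: 52.1 W × 1.7 h × 30 d = 2,657 Wh = 2.657 kWh
Total energy = 12.98 + 91.6 + 599 + 1,885 + 2.657 = 2,592 kWh
Cost = 2,592 kWh × €0.178 = €461.32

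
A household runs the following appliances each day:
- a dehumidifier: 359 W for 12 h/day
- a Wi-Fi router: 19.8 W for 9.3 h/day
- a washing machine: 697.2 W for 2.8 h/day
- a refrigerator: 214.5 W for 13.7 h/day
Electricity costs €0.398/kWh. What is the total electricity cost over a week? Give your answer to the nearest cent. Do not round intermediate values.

dehumidifier: 359 W × 12 h × 7 d = 30,156 Wh = 30.16 kWh
Wi-Fi router: 19.8 W × 9.3 h × 7 d = 1,289 Wh = 1.289 kWh
washing machine: 697.2 W × 2.8 h × 7 d = 13,665 Wh = 13.67 kWh
refrigerator: 214.5 W × 13.7 h × 7 d = 20,571 Wh = 20.57 kWh
Total energy = 30.16 + 1.289 + 13.67 + 20.57 = 65.68 kWh
Cost = 65.68 kWh × €0.398 = €26.14

€26.14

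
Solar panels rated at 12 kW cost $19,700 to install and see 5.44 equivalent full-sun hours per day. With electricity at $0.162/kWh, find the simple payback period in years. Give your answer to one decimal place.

Daily generation = 12 kW × 5.44 h = 65.28 kWh
Annual generation = 65.28 × 365 = 23827 kWh
Annual savings = 23827 × $0.162 = $3,860.01
Payback = $19,700 / $3,860.01 = 5.1 years

5.1 years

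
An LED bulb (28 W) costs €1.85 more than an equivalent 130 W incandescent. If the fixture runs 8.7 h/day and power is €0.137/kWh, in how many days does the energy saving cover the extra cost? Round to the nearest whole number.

Power saved = 130 − 28 = 102 W
Daily energy saved = 102 W × 8.7 h = 887.4 Wh = 0.8874 kWh
Daily savings = 0.8874 × €0.137 = €0.1216
Payback = €1.85 / €0.1216 per day = 15.22 days

15 days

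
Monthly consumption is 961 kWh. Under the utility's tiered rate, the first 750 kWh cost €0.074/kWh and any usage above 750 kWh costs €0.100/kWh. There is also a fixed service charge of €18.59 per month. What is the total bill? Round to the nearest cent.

First 750 kWh × €0.074 = €55.50
Remaining 211 kWh × €0.100 = €21.10
Energy charge = €76.60; + service €18.59 = €95.19

€95.19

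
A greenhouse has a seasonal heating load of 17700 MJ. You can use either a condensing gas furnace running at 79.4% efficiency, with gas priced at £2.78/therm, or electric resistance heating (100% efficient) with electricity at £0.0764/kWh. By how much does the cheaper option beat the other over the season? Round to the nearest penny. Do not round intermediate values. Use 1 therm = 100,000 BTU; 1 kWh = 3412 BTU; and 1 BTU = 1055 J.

£211.75

Heat load = 17700 MJ = 17,700,000,000 J / 1055 = 16,777,251 BTU
Gas: input = 16,777,251 / 0.794 = 21,130,039 BTU = 211.3 therm → 211.3 × £2.78 = £587.42
Electric: 16,777,251 BTU / 3412 = 4,917 kWh → × £0.0764 = £375.67
Difference = |£587.42 − £375.67| = £211.75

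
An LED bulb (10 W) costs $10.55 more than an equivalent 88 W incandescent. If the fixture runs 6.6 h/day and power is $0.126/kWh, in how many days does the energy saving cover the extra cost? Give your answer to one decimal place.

Power saved = 88 − 10 = 78 W
Daily energy saved = 78 W × 6.6 h = 514.8 Wh = 0.5148 kWh
Daily savings = 0.5148 × $0.126 = $0.0649
Payback = $10.55 / $0.0649 per day = 162.6 days

162.6 days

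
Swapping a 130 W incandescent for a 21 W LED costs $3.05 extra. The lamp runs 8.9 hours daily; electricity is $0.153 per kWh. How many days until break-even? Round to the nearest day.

21 days

Power saved = 130 − 21 = 109 W
Daily energy saved = 109 W × 8.9 h = 970.1 Wh = 0.9701 kWh
Daily savings = 0.9701 × $0.153 = $0.1484
Payback = $3.05 / $0.1484 per day = 20.55 days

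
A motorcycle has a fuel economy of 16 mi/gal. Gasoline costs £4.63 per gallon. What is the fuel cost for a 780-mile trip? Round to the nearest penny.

£225.71

Fuel = 780 mi / 16 mpg = 48.75 gal
Cost = 48.75 gal × £4.63/gal = £225.71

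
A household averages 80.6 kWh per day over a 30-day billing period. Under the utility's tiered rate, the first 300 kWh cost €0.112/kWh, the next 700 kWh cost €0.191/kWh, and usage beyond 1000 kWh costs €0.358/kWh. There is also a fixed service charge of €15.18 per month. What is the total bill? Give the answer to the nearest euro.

€690

Usage = 80.6 kWh/day × 30 days = 2418 kWh
First 300 kWh × €0.112 = €33.60
Next 700 kWh × €0.191 = €133.70
Remaining 1418 kWh × €0.358 = €507.64
Energy charge = €674.94; + service €15.18 = €690.12 ≈ €690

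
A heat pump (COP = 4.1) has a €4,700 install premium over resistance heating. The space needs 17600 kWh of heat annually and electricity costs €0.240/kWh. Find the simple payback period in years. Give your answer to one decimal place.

Resistance: 17600 kWh × €0.240 = €4,224.00/yr
Heat pump: 17600 / 4.1 = 4293 kWh in → × €0.240 = €1,030.24/yr
Annual savings = €3,193.76
Payback = €4,700 / €3,193.76 = 1.47 years

1.5 years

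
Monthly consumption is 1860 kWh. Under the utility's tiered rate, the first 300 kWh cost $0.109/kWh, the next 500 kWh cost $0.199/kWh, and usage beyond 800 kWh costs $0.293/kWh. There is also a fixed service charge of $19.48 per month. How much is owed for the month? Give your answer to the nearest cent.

$462.26

First 300 kWh × $0.109 = $32.70
Next 500 kWh × $0.199 = $99.50
Remaining 1060 kWh × $0.293 = $310.58
Energy charge = $442.78; + service $19.48 = $462.26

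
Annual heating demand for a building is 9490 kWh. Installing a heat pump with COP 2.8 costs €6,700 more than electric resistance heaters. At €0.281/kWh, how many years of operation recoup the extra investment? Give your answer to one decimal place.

Resistance: 9490 kWh × €0.281 = €2,666.69/yr
Heat pump: 9490 / 2.8 = 3389 kWh in → × €0.281 = €952.39/yr
Annual savings = €1,714.30
Payback = €6,700 / €1,714.30 = 3.91 years

3.9 years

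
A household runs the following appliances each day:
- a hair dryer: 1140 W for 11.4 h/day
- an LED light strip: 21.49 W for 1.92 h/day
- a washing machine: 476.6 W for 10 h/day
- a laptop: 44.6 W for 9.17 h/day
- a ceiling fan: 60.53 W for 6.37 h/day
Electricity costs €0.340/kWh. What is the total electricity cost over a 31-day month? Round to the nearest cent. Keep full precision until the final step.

hair dryer: 1140 W × 11.4 h × 31 d = 402,876 Wh = 402.9 kWh
LED light strip: 21.49 W × 1.92 h × 31 d = 1,279 Wh = 1.279 kWh
washing machine: 476.6 W × 10 h × 31 d = 147,746 Wh = 147.7 kWh
laptop: 44.6 W × 9.17 h × 31 d = 12,678 Wh = 12.68 kWh
ceiling fan: 60.53 W × 6.37 h × 31 d = 11,953 Wh = 11.95 kWh
Total energy = 402.9 + 1.279 + 147.7 + 12.68 + 11.95 = 576.5 kWh
Cost = 576.5 kWh × €0.340 = €196.02

€196.02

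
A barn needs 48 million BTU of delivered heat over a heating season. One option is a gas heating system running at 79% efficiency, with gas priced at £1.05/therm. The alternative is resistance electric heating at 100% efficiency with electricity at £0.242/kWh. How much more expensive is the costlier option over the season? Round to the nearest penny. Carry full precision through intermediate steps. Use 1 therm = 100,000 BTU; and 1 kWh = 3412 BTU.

Heat load = 48 × 10⁶ BTU = 48,000,000 BTU
Gas: input = 48,000,000 / 0.79 = 60,759,494 BTU = 607.6 therm → 607.6 × £1.05 = £637.97
Electric: 48,000,000 BTU / 3412 = 14,070 kWh → × £0.242 = £3,404.45
Difference = |£637.97 − £3,404.45| = £2,766.48

£2766.48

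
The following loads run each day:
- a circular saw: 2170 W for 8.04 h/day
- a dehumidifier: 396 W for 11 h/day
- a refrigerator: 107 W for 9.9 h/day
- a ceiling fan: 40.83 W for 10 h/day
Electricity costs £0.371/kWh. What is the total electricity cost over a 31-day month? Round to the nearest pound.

£268

circular saw: 2170 W × 8.04 h × 31 d = 540,851 Wh = 540.9 kWh
dehumidifier: 396 W × 11 h × 31 d = 135,036 Wh = 135 kWh
refrigerator: 107 W × 9.9 h × 31 d = 32,838 Wh = 32.84 kWh
ceiling fan: 40.83 W × 10 h × 31 d = 12,657 Wh = 12.66 kWh
Total energy = 540.9 + 135 + 32.84 + 12.66 = 721.4 kWh
Cost = 721.4 kWh × £0.371 = £267.63 ≈ £268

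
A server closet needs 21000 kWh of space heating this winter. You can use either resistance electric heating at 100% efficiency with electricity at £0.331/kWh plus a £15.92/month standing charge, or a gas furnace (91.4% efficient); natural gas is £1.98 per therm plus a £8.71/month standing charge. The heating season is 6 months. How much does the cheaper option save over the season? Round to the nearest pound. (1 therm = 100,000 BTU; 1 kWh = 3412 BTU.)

£5442

Heat load = 21000 kWh × 3412 = 71,652,000 BTU
Gas: input = 71,652,000 / 0.914 = 78,393,873 BTU = 783.9 therm → 783.9 × £1.98 = £1,552.20; + 6 × £8.71 standing = £1,604.46
Electric: 71,652,000 BTU / 3412 = 21,000 kWh → × £0.331 = £6,951.00; + 6 × £15.92 standing = £7,046.52
Difference = |£1,604.46 − £7,046.52| = £5,442.06 ≈ £5442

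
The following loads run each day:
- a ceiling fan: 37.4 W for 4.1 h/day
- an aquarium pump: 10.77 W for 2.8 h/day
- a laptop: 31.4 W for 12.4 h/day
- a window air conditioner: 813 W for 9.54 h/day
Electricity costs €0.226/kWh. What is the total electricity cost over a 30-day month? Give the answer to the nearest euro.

€56

ceiling fan: 37.4 W × 4.1 h × 30 d = 4,600 Wh = 4.6 kWh
aquarium pump: 10.77 W × 2.8 h × 30 d = 905 Wh = 0.9047 kWh
laptop: 31.4 W × 12.4 h × 30 d = 11,681 Wh = 11.68 kWh
window air conditioner: 813 W × 9.54 h × 30 d = 232,681 Wh = 232.7 kWh
Total energy = 4.6 + 0.9047 + 11.68 + 232.7 = 249.9 kWh
Cost = 249.9 kWh × €0.226 = €56.47 ≈ €56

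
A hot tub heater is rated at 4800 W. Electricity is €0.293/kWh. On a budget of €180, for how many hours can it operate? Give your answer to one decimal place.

Energy budget = €180 / €0.293 per kWh = 614.3 kWh = 614,334 Wh
Runtime = 614,334 Wh / 4800 W = 128 h

128.0 h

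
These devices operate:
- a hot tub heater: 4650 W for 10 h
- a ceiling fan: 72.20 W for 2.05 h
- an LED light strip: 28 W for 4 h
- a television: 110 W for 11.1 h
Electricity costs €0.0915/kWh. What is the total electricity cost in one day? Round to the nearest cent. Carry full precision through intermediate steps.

€4.39

hot tub heater: 4650 W × 10 h = 46,500 Wh = 46.5 kWh
ceiling fan: 72.20 W × 2.05 h = 148 Wh = 0.148 kWh
LED light strip: 28 W × 4 h = 112 Wh = 0.112 kWh
television: 110 W × 11.1 h = 1,221 Wh = 1.221 kWh
Total energy = 46.5 + 0.148 + 0.112 + 1.221 = 47.98 kWh
Cost = 47.98 kWh × €0.0915 = €4.39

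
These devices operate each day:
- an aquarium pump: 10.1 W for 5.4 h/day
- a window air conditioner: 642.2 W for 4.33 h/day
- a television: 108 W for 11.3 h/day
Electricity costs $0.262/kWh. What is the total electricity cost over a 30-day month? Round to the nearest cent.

$31.88

aquarium pump: 10.1 W × 5.4 h × 30 d = 1,636 Wh = 1.636 kWh
window air conditioner: 642.2 W × 4.33 h × 30 d = 83,422 Wh = 83.42 kWh
television: 108 W × 11.3 h × 30 d = 36,612 Wh = 36.61 kWh
Total energy = 1.636 + 83.42 + 36.61 = 121.7 kWh
Cost = 121.7 kWh × $0.262 = $31.88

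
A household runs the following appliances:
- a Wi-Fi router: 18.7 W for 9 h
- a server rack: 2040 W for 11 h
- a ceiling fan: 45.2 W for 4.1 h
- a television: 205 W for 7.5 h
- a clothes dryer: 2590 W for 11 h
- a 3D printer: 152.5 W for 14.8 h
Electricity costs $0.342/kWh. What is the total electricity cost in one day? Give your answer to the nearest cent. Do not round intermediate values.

Wi-Fi router: 18.7 W × 9 h = 168 Wh = 0.1683 kWh
server rack: 2040 W × 11 h = 22,440 Wh = 22.44 kWh
ceiling fan: 45.2 W × 4.1 h = 185 Wh = 0.1853 kWh
television: 205 W × 7.5 h = 1,538 Wh = 1.538 kWh
clothes dryer: 2590 W × 11 h = 28,490 Wh = 28.49 kWh
3D printer: 152.5 W × 14.8 h = 2,257 Wh = 2.257 kWh
Total energy = 0.1683 + 22.44 + 0.1853 + 1.538 + 28.49 + 2.257 = 55.08 kWh
Cost = 55.08 kWh × $0.342 = $18.84

$18.84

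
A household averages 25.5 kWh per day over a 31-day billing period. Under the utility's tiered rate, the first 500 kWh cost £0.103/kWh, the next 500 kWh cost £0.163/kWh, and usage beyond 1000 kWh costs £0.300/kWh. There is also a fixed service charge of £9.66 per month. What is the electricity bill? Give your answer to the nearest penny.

Usage = 25.5 kWh/day × 31 days = 790.5 kWh
First 500 kWh × £0.103 = £51.50
Next 290.5 kWh × £0.163 = £47.35
Remaining tier: 0 kWh (not reached)
Energy charge = £98.85; + service £9.66 = £108.51

£108.51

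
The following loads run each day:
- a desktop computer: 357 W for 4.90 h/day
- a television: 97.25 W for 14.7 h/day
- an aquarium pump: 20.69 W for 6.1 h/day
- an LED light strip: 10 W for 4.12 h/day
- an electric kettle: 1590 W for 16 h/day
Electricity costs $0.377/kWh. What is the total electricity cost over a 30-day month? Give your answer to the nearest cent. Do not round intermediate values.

$325.57

desktop computer: 357 W × 4.90 h × 30 d = 52,479 Wh = 52.48 kWh
television: 97.25 W × 14.7 h × 30 d = 42,887 Wh = 42.89 kWh
aquarium pump: 20.69 W × 6.1 h × 30 d = 3,786 Wh = 3.786 kWh
LED light strip: 10 W × 4.12 h × 30 d = 1,236 Wh = 1.236 kWh
electric kettle: 1590 W × 16 h × 30 d = 763,200 Wh = 763.2 kWh
Total energy = 52.48 + 42.89 + 3.786 + 1.236 + 763.2 = 863.6 kWh
Cost = 863.6 kWh × $0.377 = $325.57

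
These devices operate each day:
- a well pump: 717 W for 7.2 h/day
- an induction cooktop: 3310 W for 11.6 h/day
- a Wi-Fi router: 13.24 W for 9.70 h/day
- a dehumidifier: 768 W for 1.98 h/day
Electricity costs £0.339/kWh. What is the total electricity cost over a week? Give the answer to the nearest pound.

£107

well pump: 717 W × 7.2 h × 7 d = 36,137 Wh = 36.14 kWh
induction cooktop: 3310 W × 11.6 h × 7 d = 268,772 Wh = 268.8 kWh
Wi-Fi router: 13.24 W × 9.70 h × 7 d = 899 Wh = 0.899 kWh
dehumidifier: 768 W × 1.98 h × 7 d = 10,644 Wh = 10.64 kWh
Total energy = 36.14 + 268.8 + 0.899 + 10.64 = 316.5 kWh
Cost = 316.5 kWh × £0.339 = £107.28 ≈ £107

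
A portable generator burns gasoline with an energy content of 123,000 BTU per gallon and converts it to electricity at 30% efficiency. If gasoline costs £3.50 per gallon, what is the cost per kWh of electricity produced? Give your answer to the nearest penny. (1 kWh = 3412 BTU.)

Electrical output per gallon = 123,000 BTU × 0.30 / 3412 BTU/kWh = 10.81 kWh
Cost per kWh = £3.50 / 10.81 kWh = £0.324

£0.32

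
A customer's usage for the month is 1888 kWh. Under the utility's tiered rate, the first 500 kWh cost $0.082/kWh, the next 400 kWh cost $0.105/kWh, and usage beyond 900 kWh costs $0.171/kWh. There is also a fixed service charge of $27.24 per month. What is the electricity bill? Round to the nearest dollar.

First 500 kWh × $0.082 = $41.00
Next 400 kWh × $0.105 = $42.00
Remaining 988 kWh × $0.171 = $168.95
Energy charge = $251.95; + service $27.24 = $279.19 ≈ $279

$279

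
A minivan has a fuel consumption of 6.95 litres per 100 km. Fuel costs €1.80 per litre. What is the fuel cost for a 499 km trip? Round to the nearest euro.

Fuel = 6.95 L/100 km × 499 km / 100 = 34.68 L
Cost = 34.68 L × €1.80/L = €62.42 ≈ €62

€62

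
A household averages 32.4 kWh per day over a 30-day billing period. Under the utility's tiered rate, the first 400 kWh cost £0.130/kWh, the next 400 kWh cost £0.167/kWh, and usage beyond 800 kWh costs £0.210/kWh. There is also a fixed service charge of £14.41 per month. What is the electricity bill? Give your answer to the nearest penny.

Usage = 32.4 kWh/day × 30 days = 972 kWh
First 400 kWh × £0.130 = £52.00
Next 400 kWh × £0.167 = £66.80
Remaining 172 kWh × £0.210 = £36.12
Energy charge = £154.92; + service £14.41 = £169.33

£169.33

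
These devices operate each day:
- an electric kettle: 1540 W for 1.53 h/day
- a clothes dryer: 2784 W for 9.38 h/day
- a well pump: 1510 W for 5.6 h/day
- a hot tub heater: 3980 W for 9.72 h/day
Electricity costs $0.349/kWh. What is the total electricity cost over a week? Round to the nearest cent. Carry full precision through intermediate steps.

electric kettle: 1540 W × 1.53 h × 7 d = 16,493 Wh = 16.49 kWh
clothes dryer: 2784 W × 9.38 h × 7 d = 182,797 Wh = 182.8 kWh
well pump: 1510 W × 5.6 h × 7 d = 59,192 Wh = 59.19 kWh
hot tub heater: 3980 W × 9.72 h × 7 d = 270,799 Wh = 270.8 kWh
Total energy = 16.49 + 182.8 + 59.19 + 270.8 = 529.3 kWh
Cost = 529.3 kWh × $0.349 = $184.72

$184.72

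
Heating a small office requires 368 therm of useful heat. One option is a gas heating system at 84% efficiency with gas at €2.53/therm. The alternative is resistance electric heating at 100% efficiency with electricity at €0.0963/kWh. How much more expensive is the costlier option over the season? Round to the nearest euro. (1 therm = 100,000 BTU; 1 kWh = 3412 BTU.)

€70

Heat load = 368 therm × 100,000 = 36,800,000 BTU
Gas: input = 36,800,000 / 0.84 = 43,809,524 BTU = 438.1 therm → 438.1 × €2.53 = €1,108.38
Electric: 36,800,000 BTU / 3412 = 10,790 kWh → × €0.0963 = €1,038.64
Difference = |€1,108.38 − €1,038.64| = €69.74 ≈ €70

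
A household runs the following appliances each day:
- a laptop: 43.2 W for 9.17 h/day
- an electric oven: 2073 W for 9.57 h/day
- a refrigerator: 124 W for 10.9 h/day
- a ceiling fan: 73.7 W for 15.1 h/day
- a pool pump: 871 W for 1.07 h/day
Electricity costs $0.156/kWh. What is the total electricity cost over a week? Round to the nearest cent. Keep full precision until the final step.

$25.81

laptop: 43.2 W × 9.17 h × 7 d = 2,773 Wh = 2.773 kWh
electric oven: 2073 W × 9.57 h × 7 d = 138,870 Wh = 138.9 kWh
refrigerator: 124 W × 10.9 h × 7 d = 9,461 Wh = 9.461 kWh
ceiling fan: 73.7 W × 15.1 h × 7 d = 7,790 Wh = 7.79 kWh
pool pump: 871 W × 1.07 h × 7 d = 6,524 Wh = 6.524 kWh
Total energy = 2.773 + 138.9 + 9.461 + 7.79 + 6.524 = 165.4 kWh
Cost = 165.4 kWh × $0.156 = $25.81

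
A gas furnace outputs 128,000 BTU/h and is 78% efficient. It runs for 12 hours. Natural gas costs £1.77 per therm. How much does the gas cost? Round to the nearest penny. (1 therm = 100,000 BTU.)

Heat delivered = 128,000 BTU/h × 12 h = 1,536,000 BTU
Gas input = 1,536,000 / 0.78 = 1,969,231 BTU
= 1,969,231 / 100,000 = 19.69 therm
Cost = 19.69 × £1.77/therm = £34.86

£34.86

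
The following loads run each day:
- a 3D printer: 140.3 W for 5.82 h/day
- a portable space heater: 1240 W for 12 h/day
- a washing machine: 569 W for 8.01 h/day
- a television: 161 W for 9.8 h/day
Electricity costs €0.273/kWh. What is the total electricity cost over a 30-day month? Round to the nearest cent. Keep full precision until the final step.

€178.80

3D printer: 140.3 W × 5.82 h × 30 d = 24,496 Wh = 24.5 kWh
portable space heater: 1240 W × 12 h × 30 d = 446,400 Wh = 446.4 kWh
washing machine: 569 W × 8.01 h × 30 d = 136,731 Wh = 136.7 kWh
television: 161 W × 9.8 h × 30 d = 47,334 Wh = 47.33 kWh
Total energy = 24.5 + 446.4 + 136.7 + 47.33 = 655 kWh
Cost = 655 kWh × €0.273 = €178.80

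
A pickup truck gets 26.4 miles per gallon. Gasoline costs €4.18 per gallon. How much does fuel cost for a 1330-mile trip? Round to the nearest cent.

€210.58

Fuel = 1330 mi / 26.4 mpg = 50.38 gal
Cost = 50.38 gal × €4.18/gal = €210.58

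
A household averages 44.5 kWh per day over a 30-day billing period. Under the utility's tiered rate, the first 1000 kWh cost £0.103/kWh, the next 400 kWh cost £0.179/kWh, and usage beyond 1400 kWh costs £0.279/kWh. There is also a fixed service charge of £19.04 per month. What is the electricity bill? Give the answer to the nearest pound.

Usage = 44.5 kWh/day × 30 days = 1335 kWh
First 1000 kWh × £0.103 = £103.00
Next 335 kWh × £0.179 = £59.96
Remaining tier: 0 kWh (not reached)
Energy charge = £162.97; + service £19.04 = £182.00

£182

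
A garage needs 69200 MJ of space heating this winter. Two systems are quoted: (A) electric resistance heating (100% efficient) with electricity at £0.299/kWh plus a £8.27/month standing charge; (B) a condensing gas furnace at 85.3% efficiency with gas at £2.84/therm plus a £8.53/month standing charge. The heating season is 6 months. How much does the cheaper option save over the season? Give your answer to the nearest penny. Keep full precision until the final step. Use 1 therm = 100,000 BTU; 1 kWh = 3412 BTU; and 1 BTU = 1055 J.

£3562.58

Heat load = 69200 MJ = 69,200,000,000 J / 1055 = 65,592,417 BTU
Gas: input = 65,592,417 / 0.853 = 76,896,151 BTU = 769 therm → 769 × £2.84 = £2,183.85; + 6 × £8.53 standing = £2,235.03
Electric: 65,592,417 BTU / 3412 = 19,220 kWh → × £0.299 = £5,747.99; + 6 × £8.27 standing = £5,797.61
Difference = |£2,235.03 − £5,797.61| = £3,562.58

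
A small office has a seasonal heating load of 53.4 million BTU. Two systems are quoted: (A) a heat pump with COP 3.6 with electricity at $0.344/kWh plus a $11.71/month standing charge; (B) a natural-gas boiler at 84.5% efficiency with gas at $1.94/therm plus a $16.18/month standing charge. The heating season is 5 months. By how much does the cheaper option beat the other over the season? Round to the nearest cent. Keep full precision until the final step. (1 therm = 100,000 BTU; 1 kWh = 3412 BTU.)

$247.17

Heat load = 53.4 × 10⁶ BTU = 53,400,000 BTU
Gas: input = 53,400,000 / 0.845 = 63,195,266 BTU = 632 therm → 632 × $1.94 = $1,225.99; + 5 × $16.18 standing = $1,306.89
Heat pump: 53,400,000 BTU / 3412 = 15,650 kWh heat; / 3.6 = 4,347 kWh in → × $0.344 = $1,495.51; + 5 × $11.71 standing = $1,554.06
Difference = |$1,306.89 − $1,554.06| = $247.17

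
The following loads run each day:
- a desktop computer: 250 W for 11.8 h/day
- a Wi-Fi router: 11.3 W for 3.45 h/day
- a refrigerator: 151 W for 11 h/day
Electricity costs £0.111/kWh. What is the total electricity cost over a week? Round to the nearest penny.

desktop computer: 250 W × 11.8 h × 7 d = 20,650 Wh = 20.65 kWh
Wi-Fi router: 11.3 W × 3.45 h × 7 d = 273 Wh = 0.2729 kWh
refrigerator: 151 W × 11 h × 7 d = 11,627 Wh = 11.63 kWh
Total energy = 20.65 + 0.2729 + 11.63 = 32.55 kWh
Cost = 32.55 kWh × £0.111 = £3.61

£3.61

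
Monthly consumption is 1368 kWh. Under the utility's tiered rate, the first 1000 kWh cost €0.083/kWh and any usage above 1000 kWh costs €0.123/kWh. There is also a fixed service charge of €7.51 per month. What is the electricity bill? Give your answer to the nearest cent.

First 1000 kWh × €0.083 = €83.00
Remaining 368 kWh × €0.123 = €45.26
Energy charge = €128.26; + service €7.51 = €135.77

€135.77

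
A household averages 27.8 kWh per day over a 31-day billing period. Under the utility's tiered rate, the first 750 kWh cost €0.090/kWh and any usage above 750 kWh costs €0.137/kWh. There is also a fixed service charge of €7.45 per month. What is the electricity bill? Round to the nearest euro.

€90

Usage = 27.8 kWh/day × 31 days = 861.8 kWh
First 750 kWh × €0.090 = €67.50
Remaining 111.8 kWh × €0.137 = €15.32
Energy charge = €82.82; + service €7.45 = €90.27 ≈ €90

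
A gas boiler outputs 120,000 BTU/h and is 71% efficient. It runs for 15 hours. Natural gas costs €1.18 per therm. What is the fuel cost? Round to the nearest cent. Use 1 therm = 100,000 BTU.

€29.92

Heat delivered = 120,000 BTU/h × 15 h = 1,800,000 BTU
Gas input = 1,800,000 / 0.71 = 2,535,211 BTU
= 2,535,211 / 100,000 = 25.35 therm
Cost = 25.35 × €1.18/therm = €29.92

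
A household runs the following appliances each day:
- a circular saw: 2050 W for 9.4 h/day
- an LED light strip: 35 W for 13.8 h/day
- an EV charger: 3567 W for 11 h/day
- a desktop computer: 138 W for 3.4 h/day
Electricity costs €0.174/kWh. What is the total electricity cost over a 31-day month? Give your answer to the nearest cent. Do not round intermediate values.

circular saw: 2050 W × 9.4 h × 31 d = 597,370 Wh = 597.4 kWh
LED light strip: 35 W × 13.8 h × 31 d = 14,973 Wh = 14.97 kWh
EV charger: 3567 W × 11 h × 31 d = 1,216,347 Wh = 1,216 kWh
desktop computer: 138 W × 3.4 h × 31 d = 14,545 Wh = 14.55 kWh
Total energy = 597.4 + 14.97 + 1,216 + 14.55 = 1,843 kWh
Cost = 1,843 kWh × €0.174 = €320.72

€320.72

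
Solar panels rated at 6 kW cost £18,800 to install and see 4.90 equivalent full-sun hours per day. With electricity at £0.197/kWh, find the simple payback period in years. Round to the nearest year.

9 years

Daily generation = 6 kW × 4.90 h = 29.4 kWh
Annual generation = 29.4 × 365 = 10731 kWh
Annual savings = 10731 × £0.197 = £2,114.01
Payback = £18,800 / £2,114.01 = 8.89 years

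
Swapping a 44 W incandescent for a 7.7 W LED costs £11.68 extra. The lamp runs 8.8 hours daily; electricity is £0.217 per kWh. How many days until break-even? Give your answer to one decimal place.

Power saved = 44 − 7.7 = 36.3 W
Daily energy saved = 36.3 W × 8.8 h = 319.4 Wh = 0.31944 kWh
Daily savings = 0.31944 × £0.217 = £0.0693
Payback = £11.68 / £0.0693 per day = 168.5 days

168.5 days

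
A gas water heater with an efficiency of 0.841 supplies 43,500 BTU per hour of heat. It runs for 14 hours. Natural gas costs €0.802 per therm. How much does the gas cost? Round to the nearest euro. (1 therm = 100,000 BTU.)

€6

Heat delivered = 43,500 BTU/h × 14 h = 609,000 BTU
Gas input = 609,000 / 0.841 = 724,138 BTU
= 724,138 / 100,000 = 7.241 therm
Cost = 7.241 × €0.802/therm = €5.81 ≈ €6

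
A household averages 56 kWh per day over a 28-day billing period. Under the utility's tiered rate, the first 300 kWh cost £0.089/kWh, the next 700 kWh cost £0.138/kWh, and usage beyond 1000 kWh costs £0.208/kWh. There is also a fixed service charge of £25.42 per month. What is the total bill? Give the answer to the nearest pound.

£267

Usage = 56 kWh/day × 28 days = 1568 kWh
First 300 kWh × £0.089 = £26.70
Next 700 kWh × £0.138 = £96.60
Remaining 568 kWh × £0.208 = £118.14
Energy charge = £241.44; + service £25.42 = £266.86 ≈ £267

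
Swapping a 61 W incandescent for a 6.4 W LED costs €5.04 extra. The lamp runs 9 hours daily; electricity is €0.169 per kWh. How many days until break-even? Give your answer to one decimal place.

Power saved = 61 − 6.4 = 54.6 W
Daily energy saved = 54.6 W × 9 h = 491.4 Wh = 0.4914 kWh
Daily savings = 0.4914 × €0.169 = €0.0830
Payback = €5.04 / €0.0830 per day = 60.69 days

60.7 days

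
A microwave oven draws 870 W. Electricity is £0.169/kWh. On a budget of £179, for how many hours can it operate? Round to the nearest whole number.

1217 h

Energy budget = £179 / £0.169 per kWh = 1,059 kWh = 1,059,172 Wh
Runtime = 1,059,172 Wh / 870 W = 1,217 h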